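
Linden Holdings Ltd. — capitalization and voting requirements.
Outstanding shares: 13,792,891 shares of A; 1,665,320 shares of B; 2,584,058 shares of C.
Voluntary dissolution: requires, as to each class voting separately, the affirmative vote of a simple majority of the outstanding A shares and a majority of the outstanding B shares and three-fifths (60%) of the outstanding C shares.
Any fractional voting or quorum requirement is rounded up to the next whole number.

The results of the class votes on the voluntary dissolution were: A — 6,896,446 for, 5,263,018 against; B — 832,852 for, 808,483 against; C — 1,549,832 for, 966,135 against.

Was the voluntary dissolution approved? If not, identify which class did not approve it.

A: a majority of 13792891 is 6896446; 6,896,446 required, 6,896,446 in favor — approved.
B: a majority of 1665320 is 832661; 832,661 required, 832,852 in favor — approved.
C: 3/5 of 2584058 = 1550434.80, rounded up to 1550435; 1,550,435 required, 1,549,832 in favor — not approved.

Not approved — the C shares did not give the required vote.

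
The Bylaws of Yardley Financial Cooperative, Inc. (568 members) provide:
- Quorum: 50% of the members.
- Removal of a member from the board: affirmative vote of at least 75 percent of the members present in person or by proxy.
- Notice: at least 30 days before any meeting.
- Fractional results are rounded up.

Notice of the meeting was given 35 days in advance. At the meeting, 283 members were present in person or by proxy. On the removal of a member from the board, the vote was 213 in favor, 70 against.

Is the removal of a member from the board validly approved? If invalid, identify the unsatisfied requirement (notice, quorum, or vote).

Notice: 35 days given; 30 required. Satisfied.
Quorum: 50% of 568 = 284; 283 present. Not satisfied.
Vote: requires three-fourths of those present (283); 3/4 of 283 = 212.25, rounded up to 213, so 213 needed; 213 in favor. Satisfied.

Invalid — quorum requirement not satisfied.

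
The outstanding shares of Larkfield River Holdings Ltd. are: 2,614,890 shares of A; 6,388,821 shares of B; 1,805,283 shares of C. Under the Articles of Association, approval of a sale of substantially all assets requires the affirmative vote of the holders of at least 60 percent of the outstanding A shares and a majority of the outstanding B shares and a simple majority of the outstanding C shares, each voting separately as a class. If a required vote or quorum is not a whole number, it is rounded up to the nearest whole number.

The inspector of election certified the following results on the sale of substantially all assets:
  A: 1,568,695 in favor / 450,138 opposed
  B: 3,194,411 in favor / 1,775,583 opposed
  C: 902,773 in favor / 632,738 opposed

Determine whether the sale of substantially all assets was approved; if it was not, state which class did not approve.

Not approved — the A shares did not give the required vote.

A: 3/5 of 2614890 = 1568934; 1,568,934 required, 1,568,695 in favor — not approved.
B: a majority of 6388821 is 3194411; 3,194,411 required, 3,194,411 in favor — approved.
C: a majority of 1805283 is 902642; 902,642 required, 902,773 in favor — approved.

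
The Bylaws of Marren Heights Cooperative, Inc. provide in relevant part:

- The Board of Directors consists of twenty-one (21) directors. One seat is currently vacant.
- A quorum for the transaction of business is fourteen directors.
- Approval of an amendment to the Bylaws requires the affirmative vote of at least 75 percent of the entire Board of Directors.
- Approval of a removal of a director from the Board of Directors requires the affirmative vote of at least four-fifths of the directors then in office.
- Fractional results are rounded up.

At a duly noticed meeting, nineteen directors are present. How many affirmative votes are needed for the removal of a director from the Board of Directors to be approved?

The removal of a director from the Board of Directors requires four-fifths of the directors then in office (20).
4/5 of 20 = 16.

16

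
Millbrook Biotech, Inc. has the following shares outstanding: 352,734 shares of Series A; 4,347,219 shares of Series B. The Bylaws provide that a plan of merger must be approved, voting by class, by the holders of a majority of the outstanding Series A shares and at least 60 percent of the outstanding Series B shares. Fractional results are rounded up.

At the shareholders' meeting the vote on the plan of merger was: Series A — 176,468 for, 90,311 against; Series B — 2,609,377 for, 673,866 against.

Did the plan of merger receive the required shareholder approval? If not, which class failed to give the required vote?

Approved — every class gave the required vote.

Series A: a majority of 352734 is 176368; 176,368 required, 176,468 in favor — approved.
Series B: 3/5 of 4347219 = 2608331.40, rounded up to 2608332; 2,608,332 required, 2,609,377 in favor — approved.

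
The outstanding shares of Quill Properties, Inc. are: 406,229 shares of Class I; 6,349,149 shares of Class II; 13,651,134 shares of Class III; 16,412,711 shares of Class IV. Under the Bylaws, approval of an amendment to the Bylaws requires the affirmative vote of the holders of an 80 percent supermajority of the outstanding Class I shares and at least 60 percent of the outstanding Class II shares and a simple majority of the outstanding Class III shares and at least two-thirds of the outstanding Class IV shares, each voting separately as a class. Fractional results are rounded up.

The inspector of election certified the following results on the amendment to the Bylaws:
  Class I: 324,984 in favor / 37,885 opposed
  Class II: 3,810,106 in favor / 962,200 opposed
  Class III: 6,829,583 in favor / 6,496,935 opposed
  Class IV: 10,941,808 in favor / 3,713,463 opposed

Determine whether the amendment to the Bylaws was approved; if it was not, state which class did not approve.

Approved — every class gave the required vote.

Class I: 4/5 of 406229 = 324983.20, rounded up to 324984; 324,984 required, 324,984 in favor — approved.
Class II: 3/5 of 6349149 = 3809489.40, rounded up to 3809490; 3,809,490 required, 3,810,106 in favor — approved.
Class III: a majority of 13651134 is 6825568; 6,825,568 required, 6,829,583 in favor — approved.
Class IV: 2/3 of 16412711 = 10941807.33, rounded up to 10941808; 10,941,808 required, 10,941,808 in favor — approved.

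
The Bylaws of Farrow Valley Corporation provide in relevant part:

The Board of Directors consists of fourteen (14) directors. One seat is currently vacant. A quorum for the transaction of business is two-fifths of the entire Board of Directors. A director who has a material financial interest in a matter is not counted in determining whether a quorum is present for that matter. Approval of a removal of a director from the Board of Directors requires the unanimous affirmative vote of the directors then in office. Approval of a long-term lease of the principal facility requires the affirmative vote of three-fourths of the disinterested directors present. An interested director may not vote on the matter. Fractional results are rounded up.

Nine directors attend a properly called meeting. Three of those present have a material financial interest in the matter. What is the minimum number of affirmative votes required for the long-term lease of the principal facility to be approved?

5

The long-term lease of the principal facility requires three-fourths of the disinterested directors present (9 − 3 = 6).
3/4 of 6 = 4.50, rounded up to 5.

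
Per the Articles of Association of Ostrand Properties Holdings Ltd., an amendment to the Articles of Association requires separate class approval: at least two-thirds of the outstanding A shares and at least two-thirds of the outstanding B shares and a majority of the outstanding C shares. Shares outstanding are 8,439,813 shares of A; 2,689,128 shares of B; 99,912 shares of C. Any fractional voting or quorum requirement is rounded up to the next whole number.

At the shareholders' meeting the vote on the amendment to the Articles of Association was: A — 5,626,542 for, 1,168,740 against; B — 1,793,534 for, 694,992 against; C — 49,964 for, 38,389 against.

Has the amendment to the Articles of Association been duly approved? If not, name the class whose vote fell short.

Approved — every class gave the required vote.

A: 2/3 of 8439813 = 5626542; 5,626,542 required, 5,626,542 in favor — approved.
B: 2/3 of 2689128 = 1792752; 1,792,752 required, 1,793,534 in favor — approved.
C: a majority of 99912 is 49957; 49,957 required, 49,964 in favor — approved.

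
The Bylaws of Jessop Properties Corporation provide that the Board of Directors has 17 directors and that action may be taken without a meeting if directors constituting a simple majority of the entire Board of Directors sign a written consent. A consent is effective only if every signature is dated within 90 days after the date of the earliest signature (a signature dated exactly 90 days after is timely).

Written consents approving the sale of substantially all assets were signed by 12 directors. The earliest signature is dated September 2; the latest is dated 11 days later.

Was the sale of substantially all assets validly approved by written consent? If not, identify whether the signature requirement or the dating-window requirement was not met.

Effective — both the signature and dating-window requirements are satisfied.

Signatures required: a simple majority of 17 — a majority of 17 is 9, so 9 needed; 12 signed. Sufficient.
Dating window: the latest signature is 11 days after the earliest; the limit is 90 days. Within the window.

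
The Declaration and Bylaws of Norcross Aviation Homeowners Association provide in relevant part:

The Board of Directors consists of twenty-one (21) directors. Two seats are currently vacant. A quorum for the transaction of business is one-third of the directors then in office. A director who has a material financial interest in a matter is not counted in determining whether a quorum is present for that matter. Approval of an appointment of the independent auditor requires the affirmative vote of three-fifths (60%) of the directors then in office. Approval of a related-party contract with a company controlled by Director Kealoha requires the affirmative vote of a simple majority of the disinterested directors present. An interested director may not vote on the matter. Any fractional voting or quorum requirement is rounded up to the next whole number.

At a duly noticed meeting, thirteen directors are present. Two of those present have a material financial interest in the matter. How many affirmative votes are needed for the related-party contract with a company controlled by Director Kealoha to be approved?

The related-party contract with a company controlled by Director Kealoha requires a majority of the disinterested directors present (13 − 2 = 11).
A majority of 11 is 6.

6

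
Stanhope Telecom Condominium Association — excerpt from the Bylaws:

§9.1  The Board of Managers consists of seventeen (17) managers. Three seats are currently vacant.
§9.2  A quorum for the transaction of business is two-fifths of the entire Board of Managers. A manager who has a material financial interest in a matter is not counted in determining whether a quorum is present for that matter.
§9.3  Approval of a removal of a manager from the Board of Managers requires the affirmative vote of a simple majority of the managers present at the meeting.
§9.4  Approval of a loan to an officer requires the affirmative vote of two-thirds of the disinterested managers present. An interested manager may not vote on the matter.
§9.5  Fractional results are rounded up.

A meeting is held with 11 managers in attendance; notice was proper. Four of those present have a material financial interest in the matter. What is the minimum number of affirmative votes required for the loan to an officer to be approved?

The loan to an officer requires two-thirds of the disinterested managers present (11 − 4 = 7).
2/3 of 7 = 4.67, rounded up to 5.

5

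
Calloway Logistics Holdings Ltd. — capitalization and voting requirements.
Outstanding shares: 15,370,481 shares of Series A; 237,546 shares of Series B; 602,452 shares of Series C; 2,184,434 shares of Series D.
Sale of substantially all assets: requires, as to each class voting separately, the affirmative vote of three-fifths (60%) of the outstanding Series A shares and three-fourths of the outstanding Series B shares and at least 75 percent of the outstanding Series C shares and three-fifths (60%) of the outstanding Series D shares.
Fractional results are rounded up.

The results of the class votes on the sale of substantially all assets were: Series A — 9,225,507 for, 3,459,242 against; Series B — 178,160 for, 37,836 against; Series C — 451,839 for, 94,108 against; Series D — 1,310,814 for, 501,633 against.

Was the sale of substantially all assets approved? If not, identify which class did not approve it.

Approved — every class gave the required vote.

Series A: 3/5 of 15370481 = 9222288.60, rounded up to 9222289; 9,222,289 required, 9,225,507 in favor — approved.
Series B: 3/4 of 237546 = 178159.50, rounded up to 178160; 178,160 required, 178,160 in favor — approved.
Series C: 3/4 of 602452 = 451839; 451,839 required, 451,839 in favor — approved.
Series D: 3/5 of 2184434 = 1310660.40, rounded up to 1310661; 1,310,661 required, 1,310,814 in favor — approved.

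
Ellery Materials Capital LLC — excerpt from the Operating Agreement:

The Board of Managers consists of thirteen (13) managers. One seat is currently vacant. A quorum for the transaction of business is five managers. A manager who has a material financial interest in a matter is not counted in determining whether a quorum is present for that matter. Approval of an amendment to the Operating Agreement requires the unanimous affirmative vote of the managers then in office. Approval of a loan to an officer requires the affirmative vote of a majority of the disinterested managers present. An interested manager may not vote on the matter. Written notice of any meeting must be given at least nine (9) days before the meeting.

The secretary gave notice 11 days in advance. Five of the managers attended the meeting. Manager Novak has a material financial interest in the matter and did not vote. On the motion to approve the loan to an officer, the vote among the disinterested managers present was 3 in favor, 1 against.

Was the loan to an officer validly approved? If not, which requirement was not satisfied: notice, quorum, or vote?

Invalid — quorum requirement not satisfied.

Notice: 11 days given; 9 required (11 ≥ 9). Satisfied.
Quorum: 5 present, but the 1 interested manager does not count, leaving 4. Quorum is 5. Not satisfied.
Vote: the loan to an officer requires a majority of the disinterested managers present (5 − 1 = 4). A majority of 4 is 3, so 3 affirmative votes are needed; 3 voted in favor. Satisfied. (Moot — without a quorum no business can be validly transacted.)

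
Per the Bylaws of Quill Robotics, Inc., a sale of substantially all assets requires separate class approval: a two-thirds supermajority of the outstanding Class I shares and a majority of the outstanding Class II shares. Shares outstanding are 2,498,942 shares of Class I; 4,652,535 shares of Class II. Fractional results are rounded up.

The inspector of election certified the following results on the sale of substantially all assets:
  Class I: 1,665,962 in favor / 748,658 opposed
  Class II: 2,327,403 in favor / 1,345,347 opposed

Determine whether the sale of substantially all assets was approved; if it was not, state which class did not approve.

Class I: 2/3 of 2498942 = 1665961.33, rounded up to 1665962; 1,665,962 required, 1,665,962 in favor — approved.
Class II: a majority of 4652535 is 2326268; 2,326,268 required, 2,327,403 in favor — approved.

Approved — every class gave the required vote.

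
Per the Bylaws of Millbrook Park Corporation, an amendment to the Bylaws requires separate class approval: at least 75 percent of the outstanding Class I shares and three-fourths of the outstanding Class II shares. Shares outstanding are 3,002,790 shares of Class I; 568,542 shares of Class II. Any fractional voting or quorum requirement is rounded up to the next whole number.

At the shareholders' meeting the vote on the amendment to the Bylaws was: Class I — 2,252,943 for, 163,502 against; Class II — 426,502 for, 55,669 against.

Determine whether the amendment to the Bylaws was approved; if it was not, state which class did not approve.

Class I: 3/4 of 3002790 = 2252092.50, rounded up to 2252093; 2,252,093 required, 2,252,943 in favor — approved.
Class II: 3/4 of 568542 = 426406.50, rounded up to 426407; 426,407 required, 426,502 in favor — approved.

Approved — every class gave the required vote.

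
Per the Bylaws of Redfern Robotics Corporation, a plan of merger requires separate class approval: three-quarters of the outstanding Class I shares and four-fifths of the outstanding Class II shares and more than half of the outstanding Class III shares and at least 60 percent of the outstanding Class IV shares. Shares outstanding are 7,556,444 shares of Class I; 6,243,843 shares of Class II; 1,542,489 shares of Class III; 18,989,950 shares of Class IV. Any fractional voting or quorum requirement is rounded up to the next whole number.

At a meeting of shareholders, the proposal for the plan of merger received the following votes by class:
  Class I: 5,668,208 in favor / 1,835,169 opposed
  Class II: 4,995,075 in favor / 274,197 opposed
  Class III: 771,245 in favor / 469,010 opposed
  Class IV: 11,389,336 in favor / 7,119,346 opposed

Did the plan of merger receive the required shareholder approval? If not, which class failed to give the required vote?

Not approved — the Class IV shares did not give the required vote.

Class I: 3/4 of 7556444 = 5667333; 5,667,333 required, 5,668,208 in favor — approved.
Class II: 4/5 of 6243843 = 4995074.40, rounded up to 4995075; 4,995,075 required, 4,995,075 in favor — approved.
Class III: a majority of 1542489 is 771245; 771,245 required, 771,245 in favor — approved.
Class IV: 3/5 of 18989950 = 11393970; 11,393,970 required, 11,389,336 in favor — not approved.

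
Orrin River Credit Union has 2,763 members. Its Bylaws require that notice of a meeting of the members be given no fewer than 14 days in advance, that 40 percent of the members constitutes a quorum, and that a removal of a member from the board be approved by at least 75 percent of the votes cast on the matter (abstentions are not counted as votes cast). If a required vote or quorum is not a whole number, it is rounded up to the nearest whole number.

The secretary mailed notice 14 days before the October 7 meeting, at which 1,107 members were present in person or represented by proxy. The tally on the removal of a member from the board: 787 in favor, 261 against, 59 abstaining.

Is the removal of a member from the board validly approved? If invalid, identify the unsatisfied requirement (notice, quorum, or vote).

Valid — all requirements satisfied.

Notice: 14 days given; 14 required. Satisfied.
Quorum: 40% of 2,763 = 1,105.20, rounded up to 1,106; 1,107 present. Satisfied.
Vote: requires three-fourths of the votes cast (1,107 − 59 abstaining = 1,048); 3/4 of 1048 = 786, so 786 needed; 787 in favor. Satisfied.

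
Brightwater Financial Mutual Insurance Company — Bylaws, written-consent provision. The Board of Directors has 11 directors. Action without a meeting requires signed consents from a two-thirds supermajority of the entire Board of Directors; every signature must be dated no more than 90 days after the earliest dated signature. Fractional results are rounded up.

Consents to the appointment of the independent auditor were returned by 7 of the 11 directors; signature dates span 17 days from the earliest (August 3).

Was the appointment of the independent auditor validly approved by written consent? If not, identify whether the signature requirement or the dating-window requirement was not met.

Not effective — insufficient signatures.

Signatures required: a two-thirds supermajority of 11 — 2/3 of 11 = 7.33, rounded up to 8, so 8 needed; 7 signed. Insufficient.
Dating window: the latest signature is 17 days after the earliest; the limit is 90 days. Within the window.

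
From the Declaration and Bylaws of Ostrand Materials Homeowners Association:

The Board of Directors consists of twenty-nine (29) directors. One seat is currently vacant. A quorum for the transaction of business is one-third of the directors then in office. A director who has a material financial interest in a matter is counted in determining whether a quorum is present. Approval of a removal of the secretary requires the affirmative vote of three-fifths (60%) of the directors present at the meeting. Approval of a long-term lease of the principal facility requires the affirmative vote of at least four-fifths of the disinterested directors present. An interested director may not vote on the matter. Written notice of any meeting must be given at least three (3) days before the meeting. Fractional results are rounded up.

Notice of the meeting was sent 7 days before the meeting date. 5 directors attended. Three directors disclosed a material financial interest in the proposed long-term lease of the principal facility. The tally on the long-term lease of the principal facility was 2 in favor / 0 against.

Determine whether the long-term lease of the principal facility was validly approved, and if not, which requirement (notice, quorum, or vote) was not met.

Notice: 7 days given; 3 required (7 ≥ 3). Satisfied.
Quorum: 5 present (interested directors count toward quorum); quorum is 10. Not satisfied.
Vote: the long-term lease of the principal facility requires four-fifths of the disinterested directors present (5 − 3 = 2). 4/5 of 2 = 1.60, rounded up to 2, so 2 affirmative votes are needed; 2 voted in favor. Satisfied. (Moot — without a quorum no business can be validly transacted.)

Invalid — quorum requirement not satisfied.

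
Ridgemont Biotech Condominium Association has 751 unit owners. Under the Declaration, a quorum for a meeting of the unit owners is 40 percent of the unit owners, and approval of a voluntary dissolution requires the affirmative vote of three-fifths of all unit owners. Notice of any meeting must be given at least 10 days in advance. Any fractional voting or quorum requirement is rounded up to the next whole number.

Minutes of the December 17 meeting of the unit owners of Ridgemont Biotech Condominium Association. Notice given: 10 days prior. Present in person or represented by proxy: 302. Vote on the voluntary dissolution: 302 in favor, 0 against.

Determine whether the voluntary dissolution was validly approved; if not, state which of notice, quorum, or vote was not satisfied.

Invalid — vote requirement not satisfied.

Notice: 10 days given; 10 required. Satisfied.
Quorum: 40% of 751 = 300.40, rounded up to 301; 302 present. Satisfied.
Vote: requires three-fifths of all unit owners (751); 3/5 of 751 = 450.60, rounded up to 451, so 451 needed; 302 in favor. Not satisfied.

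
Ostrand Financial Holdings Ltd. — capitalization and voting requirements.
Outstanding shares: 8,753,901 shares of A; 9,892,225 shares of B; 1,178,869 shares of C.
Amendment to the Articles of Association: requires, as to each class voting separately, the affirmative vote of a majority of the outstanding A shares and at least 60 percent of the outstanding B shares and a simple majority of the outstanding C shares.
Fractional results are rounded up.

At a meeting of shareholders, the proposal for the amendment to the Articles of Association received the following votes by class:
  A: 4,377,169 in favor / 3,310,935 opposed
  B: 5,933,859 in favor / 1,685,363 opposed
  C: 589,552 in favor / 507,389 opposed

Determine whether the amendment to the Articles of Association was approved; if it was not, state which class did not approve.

Not approved — the B shares did not give the required vote.

A: a majority of 8753901 is 4376951; 4,376,951 required, 4,377,169 in favor — approved.
B: 3/5 of 9892225 = 5935335; 5,935,335 required, 5,933,859 in favor — not approved.
C: a majority of 1178869 is 589435; 589,435 required, 589,552 in favor — approved.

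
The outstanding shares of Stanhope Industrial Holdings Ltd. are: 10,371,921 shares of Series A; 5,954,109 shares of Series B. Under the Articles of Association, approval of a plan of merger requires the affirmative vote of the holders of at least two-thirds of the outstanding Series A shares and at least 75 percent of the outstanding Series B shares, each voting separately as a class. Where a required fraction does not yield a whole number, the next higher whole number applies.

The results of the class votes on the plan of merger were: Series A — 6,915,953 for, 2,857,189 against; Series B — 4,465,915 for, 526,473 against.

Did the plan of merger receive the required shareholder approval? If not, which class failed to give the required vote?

Approved — every class gave the required vote.

Series A: 2/3 of 10371921 = 6914614; 6,914,614 required, 6,915,953 in favor — approved.
Series B: 3/4 of 5954109 = 4465581.75, rounded up to 4465582; 4,465,582 required, 4,465,915 in favor — approved.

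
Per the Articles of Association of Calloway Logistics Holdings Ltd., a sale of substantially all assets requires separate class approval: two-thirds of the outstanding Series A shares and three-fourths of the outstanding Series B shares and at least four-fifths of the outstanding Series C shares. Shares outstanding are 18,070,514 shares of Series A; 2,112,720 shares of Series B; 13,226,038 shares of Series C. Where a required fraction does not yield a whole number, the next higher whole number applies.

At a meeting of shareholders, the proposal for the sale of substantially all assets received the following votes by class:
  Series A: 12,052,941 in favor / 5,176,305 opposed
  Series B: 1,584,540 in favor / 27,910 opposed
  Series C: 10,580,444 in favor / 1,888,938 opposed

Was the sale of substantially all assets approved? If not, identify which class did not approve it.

Series A: 2/3 of 18070514 = 12047009.33, rounded up to 12047010; 12,047,010 required, 12,052,941 in favor — approved.
Series B: 3/4 of 2112720 = 1584540; 1,584,540 required, 1,584,540 in favor — approved.
Series C: 4/5 of 13226038 = 10580830.40, rounded up to 10580831; 10,580,831 required, 10,580,444 in favor — not approved.

Not approved — the Series C shares did not give the required vote.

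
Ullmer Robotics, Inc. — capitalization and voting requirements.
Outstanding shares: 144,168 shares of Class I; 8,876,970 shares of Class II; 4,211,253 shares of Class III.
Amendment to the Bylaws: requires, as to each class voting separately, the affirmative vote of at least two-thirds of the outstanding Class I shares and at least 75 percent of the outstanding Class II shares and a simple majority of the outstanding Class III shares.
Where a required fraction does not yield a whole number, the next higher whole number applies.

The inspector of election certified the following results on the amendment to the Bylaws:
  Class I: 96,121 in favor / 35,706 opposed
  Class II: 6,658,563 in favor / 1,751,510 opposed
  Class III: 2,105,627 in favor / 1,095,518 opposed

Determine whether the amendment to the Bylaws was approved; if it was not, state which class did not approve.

Approved — every class gave the required vote.

Class I: 2/3 of 144168 = 96112; 96,112 required, 96,121 in favor — approved.
Class II: 3/4 of 8876970 = 6657727.50, rounded up to 6657728; 6,657,728 required, 6,658,563 in favor — approved.
Class III: a majority of 4211253 is 2105627; 2,105,627 required, 2,105,627 in favor — approved.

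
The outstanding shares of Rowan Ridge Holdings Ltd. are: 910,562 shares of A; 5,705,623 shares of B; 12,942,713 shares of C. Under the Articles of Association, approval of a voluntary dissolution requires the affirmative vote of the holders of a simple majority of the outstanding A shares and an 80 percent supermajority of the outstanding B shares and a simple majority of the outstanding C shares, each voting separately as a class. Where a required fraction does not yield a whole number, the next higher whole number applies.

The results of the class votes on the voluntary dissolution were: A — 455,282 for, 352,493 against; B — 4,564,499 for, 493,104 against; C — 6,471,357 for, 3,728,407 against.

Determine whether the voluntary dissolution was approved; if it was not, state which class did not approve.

Approved — every class gave the required vote.

A: a majority of 910562 is 455282; 455,282 required, 455,282 in favor — approved.
B: 4/5 of 5705623 = 4564498.40, rounded up to 4564499; 4,564,499 required, 4,564,499 in favor — approved.
C: a majority of 12942713 is 6471357; 6,471,357 required, 6,471,357 in favor — approved.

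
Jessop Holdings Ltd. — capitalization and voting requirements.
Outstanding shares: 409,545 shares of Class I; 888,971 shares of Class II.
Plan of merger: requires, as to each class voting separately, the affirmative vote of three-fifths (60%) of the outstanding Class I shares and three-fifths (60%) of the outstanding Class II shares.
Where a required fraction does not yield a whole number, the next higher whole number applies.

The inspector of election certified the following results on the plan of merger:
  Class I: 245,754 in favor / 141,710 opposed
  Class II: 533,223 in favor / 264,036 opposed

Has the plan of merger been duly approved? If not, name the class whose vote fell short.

Not approved — the Class II shares did not give the required vote.

Class I: 3/5 of 409545 = 245727; 245,727 required, 245,754 in favor — approved.
Class II: 3/5 of 888971 = 533382.60, rounded up to 533383; 533,383 required, 533,223 in favor — not approved.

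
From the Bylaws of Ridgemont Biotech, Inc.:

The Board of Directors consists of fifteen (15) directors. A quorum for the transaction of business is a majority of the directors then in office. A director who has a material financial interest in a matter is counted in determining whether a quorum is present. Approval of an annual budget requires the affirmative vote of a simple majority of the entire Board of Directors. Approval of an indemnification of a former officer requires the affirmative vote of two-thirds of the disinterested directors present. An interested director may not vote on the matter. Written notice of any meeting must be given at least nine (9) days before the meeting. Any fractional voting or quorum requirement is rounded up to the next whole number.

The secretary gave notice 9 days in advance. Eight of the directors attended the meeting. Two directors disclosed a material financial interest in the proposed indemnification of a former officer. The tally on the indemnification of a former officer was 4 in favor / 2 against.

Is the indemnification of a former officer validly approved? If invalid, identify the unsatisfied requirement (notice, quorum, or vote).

Valid — all requirements satisfied.

Notice: 9 days given; 9 required (9 ≥ 9). Satisfied.
Quorum: 8 present (interested directors count toward quorum); quorum is 8. Satisfied.
Vote: the indemnification of a former officer requires two-thirds of the disinterested directors present (8 − 2 = 6). 2/3 of 6 = 4, so 4 affirmative votes are needed; 4 voted in favor. Satisfied.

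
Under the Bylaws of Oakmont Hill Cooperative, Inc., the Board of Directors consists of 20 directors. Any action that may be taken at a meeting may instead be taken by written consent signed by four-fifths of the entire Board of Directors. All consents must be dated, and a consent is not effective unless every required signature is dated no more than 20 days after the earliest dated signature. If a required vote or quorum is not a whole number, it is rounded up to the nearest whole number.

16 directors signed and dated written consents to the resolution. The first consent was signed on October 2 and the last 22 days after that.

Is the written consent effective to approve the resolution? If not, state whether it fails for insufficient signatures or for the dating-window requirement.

Signatures required: four-fifths of 20 — 4/5 of 20 = 16, so 16 needed; 16 signed. Sufficient.
Dating window: the latest signature is 22 days after the earliest; the limit is 20 days. Outside the window.

Not effective — dating-window requirement not satisfied.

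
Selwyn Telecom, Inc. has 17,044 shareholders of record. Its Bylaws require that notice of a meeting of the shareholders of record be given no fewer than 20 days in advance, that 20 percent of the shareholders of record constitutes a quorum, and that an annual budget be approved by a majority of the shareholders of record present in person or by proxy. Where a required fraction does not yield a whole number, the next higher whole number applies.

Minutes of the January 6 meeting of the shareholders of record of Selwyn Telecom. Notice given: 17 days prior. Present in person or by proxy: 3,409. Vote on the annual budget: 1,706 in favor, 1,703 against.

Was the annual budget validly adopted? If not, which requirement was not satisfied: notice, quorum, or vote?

Invalid — notice requirement not satisfied.

Notice: 17 days given; 20 required. Not satisfied.
Quorum: 20% of 17,044 = 3,408.80, rounded up to 3,409; 3,409 present. Satisfied.
Vote: requires a majority of those present (3,409); a majority of 3409 is 1705, so 1,705 needed; 1,706 in favor. Satisfied.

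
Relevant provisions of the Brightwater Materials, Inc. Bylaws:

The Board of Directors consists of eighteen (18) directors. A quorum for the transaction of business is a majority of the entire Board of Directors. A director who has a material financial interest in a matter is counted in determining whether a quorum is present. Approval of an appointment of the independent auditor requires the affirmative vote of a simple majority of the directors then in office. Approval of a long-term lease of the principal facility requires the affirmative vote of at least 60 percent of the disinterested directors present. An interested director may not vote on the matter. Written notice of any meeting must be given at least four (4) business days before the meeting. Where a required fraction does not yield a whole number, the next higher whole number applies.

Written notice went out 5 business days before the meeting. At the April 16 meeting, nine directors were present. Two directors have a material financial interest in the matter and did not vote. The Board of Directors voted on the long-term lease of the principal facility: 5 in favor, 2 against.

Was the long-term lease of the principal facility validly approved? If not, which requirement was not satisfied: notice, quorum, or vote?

Notice: 5 business days given; 4 required (5 ≥ 4). Satisfied.
Quorum: 9 present (interested directors count toward quorum); quorum is 10. Not satisfied.
Vote: the long-term lease of the principal facility requires three-fifths of the disinterested directors present (9 − 2 = 7). 3/5 of 7 = 4.20, rounded up to 5, so 5 affirmative votes are needed; 5 voted in favor. Satisfied. (Moot — without a quorum no business can be validly transacted.)

Invalid — quorum requirement not satisfied.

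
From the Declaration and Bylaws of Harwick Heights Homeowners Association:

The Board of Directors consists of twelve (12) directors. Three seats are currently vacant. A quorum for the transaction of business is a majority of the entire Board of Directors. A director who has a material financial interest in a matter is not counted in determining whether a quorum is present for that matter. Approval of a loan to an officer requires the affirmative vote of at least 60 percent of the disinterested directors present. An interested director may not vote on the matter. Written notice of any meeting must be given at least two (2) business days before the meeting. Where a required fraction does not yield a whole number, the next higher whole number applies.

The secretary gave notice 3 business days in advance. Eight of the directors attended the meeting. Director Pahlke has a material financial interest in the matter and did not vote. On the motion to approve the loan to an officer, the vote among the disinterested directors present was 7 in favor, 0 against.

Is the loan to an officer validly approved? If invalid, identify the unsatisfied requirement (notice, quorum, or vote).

Notice: 3 business days given; 2 required (3 ≥ 2). Satisfied.
Quorum: 8 present, but the 1 interested director does not count, leaving 7. Quorum is 7. Satisfied.
Vote: the loan to an officer requires three-fifths of the disinterested directors present (8 − 1 = 7). 3/5 of 7 = 4.20, rounded up to 5, so 5 affirmative votes are needed; 7 voted in favor. Satisfied.

Valid — all requirements satisfied.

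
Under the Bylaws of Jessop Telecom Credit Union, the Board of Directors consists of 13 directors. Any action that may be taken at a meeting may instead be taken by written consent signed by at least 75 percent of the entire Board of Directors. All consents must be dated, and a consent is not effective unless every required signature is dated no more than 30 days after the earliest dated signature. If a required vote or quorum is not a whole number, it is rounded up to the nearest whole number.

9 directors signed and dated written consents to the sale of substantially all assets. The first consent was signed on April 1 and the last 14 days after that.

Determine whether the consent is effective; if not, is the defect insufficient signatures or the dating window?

Signatures required: at least 75 percent of 13 — 3/4 of 13 = 9.75, rounded up to 10, so 10 needed; 9 signed. Insufficient.
Dating window: the latest signature is 14 days after the earliest; the limit is 30 days. Within the window.

Not effective — insufficient signatures.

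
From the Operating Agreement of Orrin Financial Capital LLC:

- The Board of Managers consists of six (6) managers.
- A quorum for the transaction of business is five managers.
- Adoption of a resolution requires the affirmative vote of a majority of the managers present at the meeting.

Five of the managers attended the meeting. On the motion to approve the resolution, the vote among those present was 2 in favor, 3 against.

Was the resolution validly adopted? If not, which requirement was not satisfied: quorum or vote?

Invalid — vote requirement not satisfied.

Quorum: 5 present; quorum is 5. Satisfied.
Vote: the resolution requires a majority of the managers present (5). A majority of 5 is 3, so 3 affirmative votes are needed; 2 voted in favor. Not satisfied.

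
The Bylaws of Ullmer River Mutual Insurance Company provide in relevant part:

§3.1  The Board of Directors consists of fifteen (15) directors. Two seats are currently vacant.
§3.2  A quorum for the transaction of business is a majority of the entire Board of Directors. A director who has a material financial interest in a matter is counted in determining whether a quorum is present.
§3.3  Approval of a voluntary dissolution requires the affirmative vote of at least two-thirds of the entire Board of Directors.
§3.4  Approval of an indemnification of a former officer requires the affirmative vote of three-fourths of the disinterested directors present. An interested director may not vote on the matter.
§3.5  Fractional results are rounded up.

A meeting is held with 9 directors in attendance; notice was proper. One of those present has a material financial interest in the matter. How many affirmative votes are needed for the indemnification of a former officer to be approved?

The indemnification of a former officer requires three-fourths of the disinterested directors present (9 − 1 = 8).
3/4 of 8 = 6.

6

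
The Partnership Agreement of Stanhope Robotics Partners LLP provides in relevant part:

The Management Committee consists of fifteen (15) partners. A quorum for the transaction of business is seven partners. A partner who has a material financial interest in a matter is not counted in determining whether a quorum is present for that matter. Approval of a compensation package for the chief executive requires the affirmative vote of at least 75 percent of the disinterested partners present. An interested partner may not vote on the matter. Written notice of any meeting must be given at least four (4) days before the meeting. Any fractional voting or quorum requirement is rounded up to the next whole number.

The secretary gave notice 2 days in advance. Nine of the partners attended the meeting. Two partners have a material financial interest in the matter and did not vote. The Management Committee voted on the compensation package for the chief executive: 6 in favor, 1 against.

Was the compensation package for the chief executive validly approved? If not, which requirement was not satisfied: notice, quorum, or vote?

Invalid — notice requirement not satisfied.

Notice: 2 days given; 4 required (2 < 4). Not satisfied.
Quorum: 9 present, but the 2 interested partners do not count, leaving 7. Quorum is 7. Satisfied.
Vote: the compensation package for the chief executive requires three-fourths of the disinterested partners present (9 − 2 = 7). 3/4 of 7 = 5.25, rounded up to 6, so 6 affirmative votes are needed; 6 voted in favor. Satisfied.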